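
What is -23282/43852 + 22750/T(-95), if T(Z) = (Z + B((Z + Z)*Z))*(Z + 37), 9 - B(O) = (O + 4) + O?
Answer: -85485269/164368259 ≈ -0.52008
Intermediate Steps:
B(O) = 5 - 2*O (B(O) = 9 - ((O + 4) + O) = 9 - ((4 + O) + O) = 9 - (4 + 2*O) = 9 + (-4 - 2*O) = 5 - 2*O)
T(Z) = (37 + Z)*(5 + Z - 4*Z**2) (T(Z) = (Z + (5 - 2*(Z + Z)*Z))*(Z + 37) = (Z + (5 - 2*2*Z*Z))*(37 + Z) = (Z + (5 - 4*Z**2))*(37 + Z) = (5 + Z - 4*Z**2)*(37 + Z) = (37 + Z)*(5 + Z - 4*Z**2))
-23282/43852 + 22750/T(-95) = -23282/43852 + 22750/(185 - 147*(-95)**2 - 4*(-95)**3 + 42*(-95)) = -23282*1/43852 + 22750/(185 - 147*9025 - 4*(-857375) - 3990) = -11641/21926 + 22750/(185 - 1326675 + 3429500 - 3990) = -11641/21926 + 22750/2099020 = -11641/21926 + 22750*(1/2099020) = -11641/21926 + 325/29986 = -85485269/164368259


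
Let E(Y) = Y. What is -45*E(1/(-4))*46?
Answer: 1035/2 ≈ 517.50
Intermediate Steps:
-45*E(1/(-4))*46 = -45/(-4)*46 = -45*(-1/4)*46 = (45/4)*46 = 1035/2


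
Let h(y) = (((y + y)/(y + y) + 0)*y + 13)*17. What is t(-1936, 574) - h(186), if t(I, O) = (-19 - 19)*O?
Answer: -25195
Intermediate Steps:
t(I, O) = -38*O
h(y) = 221 + 17*y (h(y) = (((2*y)/((2*y)) + 0)*y + 13)*17 = (((2*y)*(1/(2*y)) + 0)*y + 13)*17 = ((1 + 0)*y + 13)*17 = (1*y + 13)*17 = (y + 13)*17 = (13 + y)*17 = 221 + 17*y)
t(-1936, 574) - h(186) = -38*574 - (221 + 17*186) = -21812 - (221 + 3162) = -21812 - 1*3383 = -21812 - 3383 = -25195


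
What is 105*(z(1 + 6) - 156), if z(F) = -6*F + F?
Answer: -20055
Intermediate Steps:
z(F) = -5*F
105*(z(1 + 6) - 156) = 105*(-5*(1 + 6) - 156) = 105*(-5*7 - 156) = 105*(-35 - 156) = 105*(-191) = -20055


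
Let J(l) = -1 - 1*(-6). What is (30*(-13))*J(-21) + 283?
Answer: -1667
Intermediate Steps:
J(l) = 5 (J(l) = -1 + 6 = 5)
(30*(-13))*J(-21) + 283 = (30*(-13))*5 + 283 = -390*5 + 283 = -1950 + 283 = -1667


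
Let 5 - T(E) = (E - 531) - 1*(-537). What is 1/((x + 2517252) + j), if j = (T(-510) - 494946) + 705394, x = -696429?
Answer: 1/2031780 ≈ 4.9218e-7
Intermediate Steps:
T(E) = -1 - E (T(E) = 5 - ((E - 531) - 1*(-537)) = 5 - ((-531 + E) + 537) = 5 - (6 + E) = 5 + (-6 - E) = -1 - E)
j = 210957 (j = ((-1 - 1*(-510)) - 494946) + 705394 = ((-1 + 510) - 494946) + 705394 = (509 - 494946) + 705394 = -494437 + 705394 = 210957)
1/((x + 2517252) + j) = 1/((-696429 + 2517252) + 210957) = 1/(1820823 + 210957) = 1/2031780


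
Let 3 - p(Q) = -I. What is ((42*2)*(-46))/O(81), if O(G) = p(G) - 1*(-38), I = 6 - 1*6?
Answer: -3864/41 ≈ -94.244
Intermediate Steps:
I = 0 (I = 6 - 6 = 0)
p(Q) = 3 (p(Q) = 3 - (-1)*0 = 3 - 1*0 = 3 + 0 = 3)
O(G) = 41 (O(G) = 3 - 1*(-38) = 3 + 38 = 41)
((42*2)*(-46))/O(81) = ((42*2)*(-46))/41 = (84*(-46))*(1/41) = -3864*1/41 = -3864/41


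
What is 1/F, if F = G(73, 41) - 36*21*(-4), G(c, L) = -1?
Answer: 1/3023 ≈ 0.00033080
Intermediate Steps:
F = 3023 (F = -1 - 36*21*(-4) = -1 - 756*(-4) = -1 + 3024 = 3023)
1/F = 1/3023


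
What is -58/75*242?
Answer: -14036/75 ≈ -187.15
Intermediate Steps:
-58/75*242 = -14036/75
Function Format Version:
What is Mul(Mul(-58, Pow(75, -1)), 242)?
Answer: Rational(-14036, 75) ≈ -187.15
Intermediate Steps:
Mul(Mul(-58, Pow(75, -1)), 242) = Mul(Mul(-58, Rational(1, 75)), 242) = Mul(Rational(-58, 75), 242) = Rational(-14036, 75)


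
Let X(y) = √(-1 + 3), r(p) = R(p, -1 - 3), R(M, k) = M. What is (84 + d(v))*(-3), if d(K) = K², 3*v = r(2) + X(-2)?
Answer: -254 - 4*√2/3 ≈ -255.89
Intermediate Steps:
r(p) = p
X(y) = √2
v = ⅔ + √2/3 (v = (2 + √2)/3 = ⅔ + √2/3 ≈ 1.1381)
(84 + d(v))*(-3) = (84 + (⅔ + √2/3)²)*(-3) = -252 - 3*(⅔ + √2/3)²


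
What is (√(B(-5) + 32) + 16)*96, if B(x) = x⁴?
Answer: 1536 + 288*√73 ≈ 3996.7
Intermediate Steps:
(√(B(-5) + 32) + 16)*96 = (√((-5)⁴ + 32) + 16)*96 = (√(625 + 32) + 16)*96 = (√657 + 16)*96 = (3*√73 + 16)*96 = (16 + 3*√73)*96 = 1536 + 288*√73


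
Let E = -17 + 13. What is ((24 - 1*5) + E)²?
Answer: 225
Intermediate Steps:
E = -4
((24 - 1*5) + E)² = ((24 - 1*5) - 4)² = ((24 - 5) - 4)² = (19 - 4)² = 15² = 225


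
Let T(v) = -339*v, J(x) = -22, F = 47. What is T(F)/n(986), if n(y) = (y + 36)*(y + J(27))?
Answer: -15933/985208 ≈ -0.016172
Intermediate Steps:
n(y) = (-22 + y)*(36 + y) (n(y) = (y + 36)*(y - 22) = (36 + y)*(-22 + y) = (-22 + y)*(36 + y))
T(F)/n(986) = (-339*47)/(-792 + 986² + 14*986) = -15933/(-792 + 972196 + 13804) = -15933/985208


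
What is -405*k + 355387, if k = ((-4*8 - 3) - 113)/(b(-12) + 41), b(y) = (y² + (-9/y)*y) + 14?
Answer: 6758347/19 ≈ 3.5570e+5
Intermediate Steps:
b(y) = 5 + y² (b(y) = (y² - 9) + 14 = (-9 + y²) + 14 = 5 + y²)
k = -74/95 (k = ((-4*8 - 3) - 113)/((5 + (-12)²) + 41) = ((-32 - 3) - 113)/((5 + 144) + 41) = (-35 - 113)/(149 + 41) = -148/190 = -148*1/190 = -74/95 ≈ -0.77895)
-405*k + 355387 = -405*(-74/95) + 355387 = 5994/19 + 355387 = 6758347/19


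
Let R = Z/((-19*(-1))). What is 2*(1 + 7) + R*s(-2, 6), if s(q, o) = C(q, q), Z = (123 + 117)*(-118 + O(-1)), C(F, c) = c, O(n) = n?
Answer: 57424/19 ≈ 3022.3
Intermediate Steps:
Z = -28560 (Z = (123 + 117)*(-118 - 1) = 240*(-119) = -28560)
s(q, o) = q
R = -28560/19 (R = -28560/((-19*(-1))) = -28560/19 ≈ -1503.2)
2*(1 + 7) + R*s(-2, 6) = 2*(1 + 7) - 28560/19*(-2) = 2*8 + 57120/19 = 16 + 57120/19 = 57424/19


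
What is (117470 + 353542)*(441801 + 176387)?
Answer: 291173966256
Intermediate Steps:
(117470 + 353542)*(441801 + 176387) = 471012*618188 = 291173966256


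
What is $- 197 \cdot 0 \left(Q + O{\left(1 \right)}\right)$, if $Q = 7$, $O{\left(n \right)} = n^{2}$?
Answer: $0$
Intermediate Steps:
$- 197 \cdot 0 \left(Q + O{\left(1 \right)}\right) = - 197 \cdot 0 \left(7 + 1^{2}\right) = - 197 \cdot 0 \left(7 + 1\right) = - 197 \cdot 0 \cdot 8 = \left(-197\right) 0 = 0$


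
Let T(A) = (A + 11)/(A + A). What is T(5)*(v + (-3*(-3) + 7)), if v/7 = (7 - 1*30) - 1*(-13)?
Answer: -432/5 ≈ -86.400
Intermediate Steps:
v = -70 (v = 7*((7 - 1*30) - 1*(-13)) = 7*((7 - 30) + 13) = 7*(-23 + 13) = 7*(-10) = -70)
T(A) = (11 + A)/(2*A) (T(A) = (11 + A)/((2*A)) = (11 + A)*(1/(2*A)) = (11 + A)/(2*A))
T(5)*(v + (-3*(-3) + 7)) = ((1/2)*(11 + 5)/5)*(-70 + (-3*(-3) + 7)) = ((1/2)*(1/5)*16)*(-70 + (9 + 7)) = 8*(-70 + 16)/5 = (8/5)*(-54) = -432/5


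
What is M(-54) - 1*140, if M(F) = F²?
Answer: 2776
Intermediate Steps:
M(-54) - 1*140 = (-54)² - 1*140 = 2916 - 140 = 2776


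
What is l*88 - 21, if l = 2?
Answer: 155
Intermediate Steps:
l*88 - 21 = 2*88 - 21 = 176 - 21 = 155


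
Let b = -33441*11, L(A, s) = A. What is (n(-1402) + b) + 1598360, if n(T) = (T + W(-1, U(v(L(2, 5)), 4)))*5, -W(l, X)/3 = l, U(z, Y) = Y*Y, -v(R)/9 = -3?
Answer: 1223514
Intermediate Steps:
v(R) = 27 (v(R) = -9*(-3) = 27)
U(z, Y) = Y²
W(l, X) = -3*l
n(T) = 15 + 5*T (n(T) = (T - 3*(-1))*5 = (T + 3)*5 = (3 + T)*5 = 15 + 5*T)
b = -367851
(n(-1402) + b) + 1598360 = ((15 + 5*(-1402)) - 367851) + 1598360 = ((15 - 7010) - 367851) + 1598360 = (-6995 - 367851) + 1598360 = -374846 + 1598360 = 1223514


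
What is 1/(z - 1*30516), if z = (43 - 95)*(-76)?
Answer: -1/26564 ≈ -3.7645e-5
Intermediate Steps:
z = 3952 (z = -52*(-76) = 3952)
1/(z - 1*30516) = 1/(3952 - 1*30516) = 1/(3952 - 30516) = 1/(-26564) = -1/26564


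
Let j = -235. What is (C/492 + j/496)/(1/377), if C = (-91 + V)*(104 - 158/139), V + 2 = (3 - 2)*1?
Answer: -21002591961/2826704 ≈ -7430.1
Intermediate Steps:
V = -1 (V = -2 + (3 - 2)*1 = -2 + 1*1 = -2 + 1 = -1)
C = -1315416/139 (C = (-91 - 1)*(104 - 158/139) = -92*(104 - 158*1/139) = -92*(104 - 158/139) = -92*14298/139 = -1315416/139 ≈ -9463.4)
(C/492 + j/496)/(1/377) = (-1315416/139/492 - 235/496)/(1/377) = (-1315416/139*1/492 - 235*1/496)/(1/377) = (-109618/5699 - 235/496)*377 = -55709793/2826704*377 = -21002591961/2826704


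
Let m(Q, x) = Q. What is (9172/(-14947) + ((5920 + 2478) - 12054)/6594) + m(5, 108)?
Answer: 188838095/49280259 ≈ 3.8319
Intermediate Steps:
(9172/(-14947) + ((5920 + 2478) - 12054)/6594) + m(5, 108) = (9172/(-14947) + ((5920 + 2478) - 12054)/6594) + 5 = (9172*(-1/14947) + (8398 - 12054)*(1/6594)) + 5 = (-9172/14947 - 3656*1/6594) + 5 = (-9172/14947 - 1828/3297) + 5 = -57563200/49280259 + 5 = 188838095/49280259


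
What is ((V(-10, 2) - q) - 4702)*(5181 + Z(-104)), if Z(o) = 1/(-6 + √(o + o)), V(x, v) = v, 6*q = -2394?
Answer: -2718571779/122 + 4301*I*√13/61 ≈ -2.2283e+7 + 254.22*I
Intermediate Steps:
q = -399 (q = (⅙)*(-2394) = -399)
Z(o) = 1/(-6 + √2*√o) (Z(o) = 1/(-6 + √(2*o)) = 1/(-6 + √2*√o))
((V(-10, 2) - q) - 4702)*(5181 + Z(-104)) = ((2 - 1*(-399)) - 4702)*(5181 + 1/(-6 + √2*√(-104))) = ((2 + 399) - 4702)*(5181 + 1/(-6 + √2*(2*I*√26))) = (401 - 4702)*(5181 + 1/(-6 + 4*I*√13)) = -4301*(5181 + 1/(-6 + 4*I*√13)) = -22283481 - 4301/(-6 + 4*I*√13)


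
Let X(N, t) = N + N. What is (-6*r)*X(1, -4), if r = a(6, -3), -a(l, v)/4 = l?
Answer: 288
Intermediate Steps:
X(N, t) = 2*N
a(l, v) = -4*l
r = -24 (r = -4*6 = -24)
(-6*r)*X(1, -4) = (-6*(-24))*(2*1) = 144*2 = 288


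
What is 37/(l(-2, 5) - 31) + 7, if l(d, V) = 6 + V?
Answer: 103/20 ≈ 5.1500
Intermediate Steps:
37/(l(-2, 5) - 31) + 7 = 37/((6 + 5) - 31) + 7 = 37/(11 - 31) + 7 = 37/(-20) + 7 = 37*(-1/20) + 7 = -37/20 + 7 = 103/20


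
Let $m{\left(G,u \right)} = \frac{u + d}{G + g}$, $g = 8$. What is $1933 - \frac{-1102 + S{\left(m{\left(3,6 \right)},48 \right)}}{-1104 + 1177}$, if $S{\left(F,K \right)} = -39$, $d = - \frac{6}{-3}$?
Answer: $\frac{142250}{73} \approx 1948.6$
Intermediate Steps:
$d = 2$ ($d = \left(-6\right) \left(- \frac{1}{3}\right) = 2$)
$m{\left(G,u \right)} = \frac{2 + u}{8 + G}$ ($m{\left(G,u \right)} = \frac{u + 2}{G + 8} = \frac{2 + u}{8 + G}$)
$1933 - \frac{-1102 + S{\left(m{\left(3,6 \right)},48 \right)}}{-1104 + 1177} = 1933 - \frac{-1102 - 39}{-1104 + 1177} = 1933 - - \frac{1141}{73} = 1933 + \frac{1141}{73} = \frac{142250}{73}$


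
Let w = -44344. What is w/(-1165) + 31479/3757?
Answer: 203273443/4376905 ≈ 46.442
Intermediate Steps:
w/(-1165) + 31479/3757 = -44344/(-1165) + 31479/3757 = -44344*(-1/1165) + 31479*(1/3757) = 44344/1165 + 31479/3757 = 203273443/4376905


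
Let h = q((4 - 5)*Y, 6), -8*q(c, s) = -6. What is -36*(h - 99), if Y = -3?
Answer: 3537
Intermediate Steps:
q(c, s) = 3/4 (q(c, s) = -1/8*(-6) = 3/4)
h = 3/4 ≈ 0.75000
-36*(h - 99) = -36*(3/4 - 99) = -36*(-393/4) = 3537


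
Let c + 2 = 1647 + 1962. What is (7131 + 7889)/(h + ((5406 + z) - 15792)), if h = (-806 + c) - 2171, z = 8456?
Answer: -751/65 ≈ -11.554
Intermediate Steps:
c = 3607 (c = -2 + (1647 + 1962) = -2 + 3609 = 3607)
h = 630 (h = (-806 + 3607) - 2171 = 2801 - 2171 = 630)
(7131 + 7889)/(h + ((5406 + z) - 15792)) = (7131 + 7889)/(630 + ((5406 + 8456) - 15792)) = 15020/(630 + (13862 - 15792)) = 15020/(630 - 1930) = 15020/(-1300) = 15020*(-1/1300) = -751/65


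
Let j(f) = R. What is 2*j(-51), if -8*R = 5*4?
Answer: -5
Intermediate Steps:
R = -5/2 (R = -5*4/8 = -1/8*20 = -5/2 ≈ -2.5000)
j(f) = -5/2
2*j(-51) = 2*(-5/2) = -5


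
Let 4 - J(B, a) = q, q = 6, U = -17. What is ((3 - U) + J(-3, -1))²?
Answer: 324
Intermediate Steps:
J(B, a) = -2 (J(B, a) = 4 - 1*6 = 4 - 6 = -2)
((3 - U) + J(-3, -1))² = ((3 - 1*(-17)) - 2)² = ((3 + 17) - 2)² = (20 - 2)² = 18² = 324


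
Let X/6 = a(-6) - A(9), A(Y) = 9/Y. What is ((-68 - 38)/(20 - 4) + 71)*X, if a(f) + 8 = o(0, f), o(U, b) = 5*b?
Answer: -60255/4 ≈ -15064.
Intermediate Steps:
a(f) = -8 + 5*f
X = -234 (X = 6*((-8 + 5*(-6)) - 9/9) = 6*((-8 - 30) - 9/9) = 6*(-38 - 1*1) = 6*(-38 - 1) = 6*(-39) = -234)
((-68 - 38)/(20 - 4) + 71)*X = ((-68 - 38)/(20 - 4) + 71)*(-234) = (-106/16 + 71)*(-234) = (-106*1/16 + 71)*(-234) = (-53/8 + 71)*(-234) = (515/8)*(-234) = -60255/4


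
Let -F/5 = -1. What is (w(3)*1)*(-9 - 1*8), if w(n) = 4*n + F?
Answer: -289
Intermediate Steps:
F = 5 (F = -5*(-1) = 5)
w(n) = 5 + 4*n (w(n) = 4*n + 5 = 5 + 4*n)
(w(3)*1)*(-9 - 1*8) = ((5 + 4*3)*1)*(-9 - 1*8) = ((5 + 12)*1)*(-9 - 8) = (17*1)*(-17) = 17*(-17) = -289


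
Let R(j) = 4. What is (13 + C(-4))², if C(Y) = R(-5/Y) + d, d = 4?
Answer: 441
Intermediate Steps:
C(Y) = 8 (C(Y) = 4 + 4 = 8)
(13 + C(-4))² = (13 + 8)² = 21² = 441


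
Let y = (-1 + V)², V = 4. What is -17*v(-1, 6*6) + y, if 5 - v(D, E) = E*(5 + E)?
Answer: 25016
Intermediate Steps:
v(D, E) = 5 - E*(5 + E)
y = 9 (y = (-1 + 4)² = 3² = 9)
-17*v(-1, 6*6) + y = -17*(5 - (6*6)² - 30*6) + 9 = -17*(5 - 1*36² - 5*36) + 9 = -17*(5 - 1*1296 - 180) + 9 = -17*(5 - 1296 - 180) + 9 = -17*(-1471) + 9 = 25007 + 9 = 25016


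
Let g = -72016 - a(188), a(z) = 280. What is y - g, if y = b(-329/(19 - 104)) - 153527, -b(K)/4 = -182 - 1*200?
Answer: -79703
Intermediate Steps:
b(K) = 1528 (b(K) = -4*(-182 - 1*200) = -4*(-182 - 200) = -4*(-382) = 1528)
y = -151999 (y = 1528 - 153527 = -151999)
g = -72296 (g = -72016 - 1*280 = -72016 - 280 = -72296)
y - g = -151999 - 1*(-72296) = -151999 + 72296 = -79703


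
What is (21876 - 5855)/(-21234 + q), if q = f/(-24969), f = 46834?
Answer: -400028349/530238580 ≈ -0.75443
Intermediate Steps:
q = -46834/24969 (q = 46834/(-24969) = 46834*(-1/24969) = -46834/24969 ≈ -1.8757)
(21876 - 5855)/(-21234 + q) = (21876 - 5855)/(-21234 - 46834/24969) = 16021/(-530238580/24969) = 16021*(-24969/530238580) = -400028349/530238580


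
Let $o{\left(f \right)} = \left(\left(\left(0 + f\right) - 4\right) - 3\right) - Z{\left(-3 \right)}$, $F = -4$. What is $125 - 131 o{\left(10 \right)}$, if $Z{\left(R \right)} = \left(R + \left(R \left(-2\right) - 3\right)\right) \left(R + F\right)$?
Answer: $-268$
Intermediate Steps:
$Z{\left(R \right)} = \left(-4 + R\right) \left(-3 - R\right)$ ($Z{\left(R \right)} = \left(R + \left(R \left(-2\right) - 3\right)\right) \left(R - 4\right) = \left(R - \left(3 + 2 R\right)\right) \left(-4 + R\right) = \left(-3 - R\right) \left(-4 + R\right) = \left(-4 + R\right) \left(-3 - R\right)$)
$o{\left(f \right)} = -7 + f$ ($o{\left(f \right)} = \left(\left(\left(0 + f\right) - 4\right) - 3\right) - \left(12 - 3 - \left(-3\right)^{2}\right) = \left(\left(f - 4\right) - 3\right) - \left(12 - 3 - 9\right) = \left(\left(-4 + f\right) - 3\right) - \left(12 - 3 - 9\right) = \left(-7 + f\right) - 0 = \left(-7 + f\right) + 0 = -7 + f$)
$125 - 131 o{\left(10 \right)} = 125 - 131 \left(-7 + 10\right) = 125 - 393 = -268$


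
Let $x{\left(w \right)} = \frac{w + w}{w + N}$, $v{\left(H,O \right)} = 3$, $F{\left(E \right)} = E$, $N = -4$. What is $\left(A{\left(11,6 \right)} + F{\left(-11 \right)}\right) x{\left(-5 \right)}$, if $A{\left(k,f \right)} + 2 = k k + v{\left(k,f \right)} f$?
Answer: $140$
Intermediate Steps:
$x{\left(w \right)} = \frac{2 w}{-4 + w}$ ($x{\left(w \right)} = \frac{w + w}{w - 4} = \frac{2 w}{-4 + w}$)
$A{\left(k,f \right)} = -2 + k^{2} + 3 f$ ($A{\left(k,f \right)} = -2 + \left(k k + 3 f\right) = -2 + \left(k^{2} + 3 f\right) = -2 + k^{2} + 3 f$)
$\left(A{\left(11,6 \right)} + F{\left(-11 \right)}\right) x{\left(-5 \right)} = \left(\left(-2 + 11^{2} + 3 \cdot 6\right) - 11\right) 2 \left(-5\right) \frac{1}{-4 - 5} = \left(\left(-2 + 121 + 18\right) - 11\right) 2 \left(-5\right) \frac{1}{-9} = \left(137 - 11\right) 2 \left(-5\right) \left(- \frac{1}{9}\right) = 126 \cdot \frac{10}{9} = 140$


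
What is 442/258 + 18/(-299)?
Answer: 63757/38571 ≈ 1.6530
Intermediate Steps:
442/258 + 18/(-299) = 442*(1/258) + 18*(-1/299) = 221/129 - 18/299 = 63757/38571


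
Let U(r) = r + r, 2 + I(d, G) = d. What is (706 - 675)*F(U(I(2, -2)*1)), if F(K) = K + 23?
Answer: 713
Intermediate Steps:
I(d, G) = -2 + d
U(r) = 2*r
F(K) = 23 + K
(706 - 675)*F(U(I(2, -2)*1)) = (706 - 675)*(23 + 2*((-2 + 2)*1)) = 31*(23 + 2*(0*1)) = 31*(23 + 2*0) = 31*(23 + 0) = 31*23 = 713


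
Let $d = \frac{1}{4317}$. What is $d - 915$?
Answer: $- \frac{3950054}{4317} \approx -915.0$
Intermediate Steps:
$d = \frac{1}{4317} \approx 0.00023164$
$d - 915 = \frac{1}{4317} - 915 = - \frac{3950054}{4317}$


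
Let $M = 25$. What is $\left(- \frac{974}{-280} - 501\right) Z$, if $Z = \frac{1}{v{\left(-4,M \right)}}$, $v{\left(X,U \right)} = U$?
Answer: $- \frac{69653}{3500} \approx -19.901$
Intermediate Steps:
$Z = \frac{1}{25} \approx 0.04$
$\left(- \frac{974}{-280} - 501\right) Z = \left(- \frac{974}{-280} - 501\right) \frac{1}{25} = \left(\left(-974\right) \left(- \frac{1}{280}\right) - 501\right) \frac{1}{25} = \left(\frac{487}{140} - 501\right) \frac{1}{25} = \left(- \frac{69653}{140}\right) \frac{1}{25} = - \frac{69653}{3500}$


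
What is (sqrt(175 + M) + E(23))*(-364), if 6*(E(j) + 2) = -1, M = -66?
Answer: 2366/3 - 364*sqrt(109) ≈ -3011.6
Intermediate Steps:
E(j) = -13/6 (E(j) = -2 + (1/6)*(-1) = -2 - 1/6 = -13/6)
(sqrt(175 + M) + E(23))*(-364) = (sqrt(175 - 66) - 13/6)*(-364) = (sqrt(109) - 13/6)*(-364) = (-13/6 + sqrt(109))*(-364) = 2366/3 - 364*sqrt(109)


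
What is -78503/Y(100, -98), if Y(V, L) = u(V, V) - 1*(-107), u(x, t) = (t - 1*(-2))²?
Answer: -78503/10511 ≈ -7.4687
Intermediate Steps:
u(x, t) = (2 + t)² (u(x, t) = (t + 2)² = (2 + t)²)
Y(V, L) = 107 + (2 + V)² (Y(V, L) = (2 + V)² - 1*(-107) = (2 + V)² + 107 = 107 + (2 + V)²)
-78503/Y(100, -98) = -78503/(107 + (2 + 100)²) = -78503/(107 + 102²) = -78503/(107 + 10404) = -78503/10511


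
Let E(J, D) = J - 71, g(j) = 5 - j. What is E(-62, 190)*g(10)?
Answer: 665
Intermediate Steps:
E(J, D) = -71 + J
E(-62, 190)*g(10) = (-71 - 62)*(5 - 1*10) = -133*(5 - 10) = -133*(-5) = 665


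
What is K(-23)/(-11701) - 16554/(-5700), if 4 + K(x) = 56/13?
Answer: 419675967/144507350 ≈ 2.9042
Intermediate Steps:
K(x) = 4/13 (K(x) = -4 + 56/13 = 4/13)
K(-23)/(-11701) - 16554/(-5700) = (4/13)/(-11701) - 16554/(-5700) = (4/13)*(-1/11701) - 16554*(-1/5700) = -4/152113 + 2759/950 = 419675967/144507350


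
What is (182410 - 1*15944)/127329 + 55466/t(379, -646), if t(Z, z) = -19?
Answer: -7059267460/2419251 ≈ -2918.0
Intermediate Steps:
(182410 - 1*15944)/127329 + 55466/t(379, -646) = (182410 - 1*15944)/127329 + 55466/(-19) = (182410 - 15944)*(1/127329) + 55466*(-1/19) = 166466*(1/127329) - 55466/19 = 166466/127329 - 55466/19 = -7059267460/2419251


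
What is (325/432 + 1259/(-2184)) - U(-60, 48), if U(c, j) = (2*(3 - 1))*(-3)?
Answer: 478657/39312 ≈ 12.176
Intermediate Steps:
U(c, j) = -12 (U(c, j) = (2*2)*(-3) = 4*(-3) = -12)
(325/432 + 1259/(-2184)) - U(-60, 48) = (325/432 + 1259/(-2184)) - 1*(-12) = (325*(1/432) + 1259*(-1/2184)) + 12 = (325/432 - 1259/2184) + 12 = 6913/39312 + 12 = 478657/39312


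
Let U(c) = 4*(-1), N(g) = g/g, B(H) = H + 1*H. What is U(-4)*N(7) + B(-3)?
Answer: -10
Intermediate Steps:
B(H) = 2*H (B(H) = H + H = 2*H)
N(g) = 1
U(c) = -4
U(-4)*N(7) + B(-3) = -4*1 + 2*(-3) = -4 - 6 = -10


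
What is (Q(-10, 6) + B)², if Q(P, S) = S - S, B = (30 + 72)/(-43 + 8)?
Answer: 10404/1225 ≈ 8.4931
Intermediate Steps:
B = -102/35 (B = 102/(-35) = 102*(-1/35) = -102/35 ≈ -2.9143)
Q(P, S) = 0
(Q(-10, 6) + B)² = (0 - 102/35)² = (-102/35)² = 10404/1225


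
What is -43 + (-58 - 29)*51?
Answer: -4480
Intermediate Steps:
-43 + (-58 - 29)*51 = -43 - 87*51 = -43 - 4437 = -4480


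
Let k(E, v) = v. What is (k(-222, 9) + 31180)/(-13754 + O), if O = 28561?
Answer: 31189/14807 ≈ 2.1064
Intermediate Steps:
(k(-222, 9) + 31180)/(-13754 + O) = (9 + 31180)/(-13754 + 28561) = 31189/14807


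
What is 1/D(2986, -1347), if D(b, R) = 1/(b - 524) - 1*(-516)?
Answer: 2462/1270393 ≈ 0.0019380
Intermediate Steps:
D(b, R) = 516 + 1/(-524 + b) (D(b, R) = 1/(-524 + b) + 516 = 516 + 1/(-524 + b))
1/D(2986, -1347) = 1/((-270383 + 516*2986)/(-524 + 2986)) = 1/((-270383 + 1540776)/2462) = 1/((1/2462)*1270393) = 1/(1270393/2462) = 2462/1270393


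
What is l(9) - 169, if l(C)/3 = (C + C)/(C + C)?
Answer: -166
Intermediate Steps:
l(C) = 3 (l(C) = 3*((C + C)/(C + C)) = 3*((2*C)/((2*C))) = 3*((2*C)*(1/(2*C))) = 3*1 = 3)
l(9) - 169 = 3 - 169 = -166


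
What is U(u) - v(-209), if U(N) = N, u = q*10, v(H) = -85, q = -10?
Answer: -15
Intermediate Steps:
u = -100 (u = -10*10 = -100)
U(u) - v(-209) = -100 - 1*(-85) = -100 + 85 = -15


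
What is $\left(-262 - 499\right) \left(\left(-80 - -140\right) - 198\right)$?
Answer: $105018$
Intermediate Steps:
$\left(-262 - 499\right) \left(\left(-80 - -140\right) - 198\right) = - 761 \left(\left(-80 + 140\right) - 198\right) = - 761 \left(60 - 198\right) = \left(-761\right) \left(-138\right) = 105018$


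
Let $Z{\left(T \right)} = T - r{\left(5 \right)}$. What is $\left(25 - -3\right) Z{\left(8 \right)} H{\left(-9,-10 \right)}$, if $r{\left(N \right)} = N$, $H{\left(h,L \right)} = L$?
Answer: $-840$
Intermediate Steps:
$Z{\left(T \right)} = -5 + T$ ($Z{\left(T \right)} = T - 5 = -5 + T$)
$\left(25 - -3\right) Z{\left(8 \right)} H{\left(-9,-10 \right)} = \left(25 - -3\right) \left(-5 + 8\right) \left(-10\right) = \left(25 + 3\right) 3 \left(-10\right) = 28 \cdot 3 \left(-10\right) = 84 \left(-10\right) = -840$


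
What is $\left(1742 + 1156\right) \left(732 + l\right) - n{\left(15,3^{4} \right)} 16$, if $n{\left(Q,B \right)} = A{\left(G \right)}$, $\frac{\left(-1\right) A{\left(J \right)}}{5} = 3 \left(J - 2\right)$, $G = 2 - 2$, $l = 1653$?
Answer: $6911250$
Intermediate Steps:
$G = 0$
$A{\left(J \right)} = 30 - 15 J$ ($A{\left(J \right)} = - 5 \cdot 3 \left(J - 2\right) = - 5 \cdot 3 \left(-2 + J\right) = - 5 \left(-6 + 3 J\right) = 30 - 15 J$)
$n{\left(Q,B \right)} = 30$ ($n{\left(Q,B \right)} = 30 - 0 = 30 + 0 = 30$)
$\left(1742 + 1156\right) \left(732 + l\right) - n{\left(15,3^{4} \right)} 16 = \left(1742 + 1156\right) \left(732 + 1653\right) - 30 \cdot 16 = 2898 \cdot 2385 - 480 = 6911730 - 480 = 6911250$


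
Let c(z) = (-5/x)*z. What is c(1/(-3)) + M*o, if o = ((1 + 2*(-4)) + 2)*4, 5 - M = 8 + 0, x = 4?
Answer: 725/12 ≈ 60.417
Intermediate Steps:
c(z) = -5*z/4 (c(z) = (-5/4)*z = (-5*¼)*z = -5*z/4)
M = -3 (M = 5 - (8 + 0) = 5 - 1*8 = 5 - 8 = -3)
o = -20 (o = ((1 - 8) + 2)*4 = (-7 + 2)*4 = -5*4 = -20)
c(1/(-3)) + M*o = -5/(4*(-3)) - 3*(-20) = -5*(-1)/(4*3) + 60 = -5/4*(-⅓) + 60 = 5/12 + 60 = 725/12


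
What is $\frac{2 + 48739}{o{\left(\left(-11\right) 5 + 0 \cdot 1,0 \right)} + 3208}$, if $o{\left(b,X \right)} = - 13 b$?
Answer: $\frac{48741}{3923} \approx 12.424$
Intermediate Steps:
$\frac{2 + 48739}{o{\left(\left(-11\right) 5 + 0 \cdot 1,0 \right)} + 3208} = \frac{2 + 48739}{- 13 \left(\left(-11\right) 5 + 0 \cdot 1\right) + 3208} = \frac{48741}{- 13 \left(-55 + 0\right) + 3208} = \frac{48741}{\left(-13\right) \left(-55\right) + 3208} = \frac{48741}{715 + 3208} = \frac{48741}{3923}$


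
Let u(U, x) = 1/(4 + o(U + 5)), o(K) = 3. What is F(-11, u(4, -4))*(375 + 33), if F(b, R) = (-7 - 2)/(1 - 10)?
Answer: 408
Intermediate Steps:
u(U, x) = ⅐ (u(U, x) = 1/(4 + 3) = 1/7 = ⅐)
F(b, R) = 1 (F(b, R) = -9/(-9) = -9*(-⅑) = 1)
F(-11, u(4, -4))*(375 + 33) = 1*(375 + 33) = 1*408 = 408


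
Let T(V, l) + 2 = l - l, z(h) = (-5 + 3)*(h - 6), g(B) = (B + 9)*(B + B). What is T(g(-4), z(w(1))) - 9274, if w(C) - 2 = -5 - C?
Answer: -9276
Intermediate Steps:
w(C) = -3 - C (w(C) = 2 + (-5 - C) = -3 - C)
g(B) = 2*B*(9 + B) (g(B) = (9 + B)*(2*B) = 2*B*(9 + B))
z(h) = 12 - 2*h (z(h) = -2*(-6 + h) = 12 - 2*h)
T(V, l) = -2 (T(V, l) = -2 + (l - l) = -2 + 0 = -2)
T(g(-4), z(w(1))) - 9274 = -2 - 9274 = -9276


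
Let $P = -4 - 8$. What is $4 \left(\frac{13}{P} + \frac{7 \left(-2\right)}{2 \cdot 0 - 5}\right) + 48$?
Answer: $\frac{823}{15} \approx 54.867$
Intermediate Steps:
$P = -12$
$4 \left(\frac{13}{P} + \frac{7 \left(-2\right)}{2 \cdot 0 - 5}\right) + 48 = 4 \left(\frac{13}{-12} + \frac{7 \left(-2\right)}{2 \cdot 0 - 5}\right) + 48 = 4 \left(13 \left(- \frac{1}{12}\right) - \frac{14}{0 - 5}\right) + 48 = 4 \left(- \frac{13}{12} - \frac{14}{-5}\right) + 48 = 4 \left(- \frac{13}{12} - - \frac{14}{5}\right) + 48 = 4 \left(- \frac{13}{12} + \frac{14}{5}\right) + 48 = 4 \cdot \frac{103}{60} + 48 = \frac{103}{15} + 48 = \frac{823}{15}$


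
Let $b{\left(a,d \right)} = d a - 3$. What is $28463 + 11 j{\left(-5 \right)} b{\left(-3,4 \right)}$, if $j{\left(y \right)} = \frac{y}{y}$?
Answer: $28298$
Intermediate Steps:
$j{\left(y \right)} = 1$
$b{\left(a,d \right)} = -3 + a d$ ($b{\left(a,d \right)} = a d - 3 = -3 + a d$)
$28463 + 11 j{\left(-5 \right)} b{\left(-3,4 \right)} = 28463 + 11 \cdot 1 \left(-3 - 12\right) = 28463 + 11 \left(-3 - 12\right) = 28463 + 11 \left(-15\right) = 28463 - 165 = 28298$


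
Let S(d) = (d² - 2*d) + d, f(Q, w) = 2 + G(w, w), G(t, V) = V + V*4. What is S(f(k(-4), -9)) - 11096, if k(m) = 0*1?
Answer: -9204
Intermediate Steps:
G(t, V) = 5*V (G(t, V) = V + 4*V = 5*V)
k(m) = 0
f(Q, w) = 2 + 5*w
S(d) = d² - d
S(f(k(-4), -9)) - 11096 = (2 + 5*(-9))*(-1 + (2 + 5*(-9))) - 11096 = (2 - 45)*(-1 + (2 - 45)) - 11096 = -43*(-1 - 43) - 11096 = -43*(-44) - 11096 = 1892 - 11096 = -9204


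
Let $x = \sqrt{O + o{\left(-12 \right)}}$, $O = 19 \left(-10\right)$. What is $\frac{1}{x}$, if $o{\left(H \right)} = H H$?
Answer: $- \frac{i \sqrt{46}}{46} \approx - 0.14744 i$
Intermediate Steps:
$O = -190$
$o{\left(H \right)} = H^{2}$
$x = i \sqrt{46}$ ($x = \sqrt{-190 + \left(-12\right)^{2}} = \sqrt{-190 + 144} = \sqrt{-46} = i \sqrt{46} \approx 6.7823 i$)
$\frac{1}{x} = \frac{1}{i \sqrt{46}} = - \frac{i \sqrt{46}}{46}$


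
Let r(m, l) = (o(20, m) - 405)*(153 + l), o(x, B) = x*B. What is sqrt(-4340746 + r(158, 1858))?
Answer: sqrt(1199559) ≈ 1095.2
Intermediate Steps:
o(x, B) = B*x
r(m, l) = (-405 + 20*m)*(153 + l) (r(m, l) = (m*20 - 405)*(153 + l) = (20*m - 405)*(153 + l) = (-405 + 20*m)*(153 + l))
sqrt(-4340746 + r(158, 1858)) = sqrt(-4340746 + (-61965 - 405*1858 + 3060*158 + 20*1858*158)) = sqrt(-4340746 + (-61965 - 752490 + 483480 + 5871280)) = sqrt(-4340746 + 5540305) = sqrt(1199559)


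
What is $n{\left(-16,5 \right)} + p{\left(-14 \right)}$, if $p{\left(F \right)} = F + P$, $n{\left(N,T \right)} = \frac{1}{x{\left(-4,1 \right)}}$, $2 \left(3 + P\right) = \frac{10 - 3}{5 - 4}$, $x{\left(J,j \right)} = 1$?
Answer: $- \frac{25}{2} \approx -12.5$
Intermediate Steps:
$P = \frac{1}{2}$ ($P = -3 + \frac{\left(10 - 3\right) \frac{1}{5 - 4}}{2} = -3 + \frac{7 \cdot 1^{-1}}{2} = -3 + \frac{7 \cdot 1}{2} = -3 + \frac{1}{2} \cdot 7 = -3 + \frac{7}{2} = \frac{1}{2} \approx 0.5$)
$n{\left(N,T \right)} = 1$ ($n{\left(N,T \right)} = 1^{-1} = 1$)
$p{\left(F \right)} = \frac{1}{2} + F$ ($p{\left(F \right)} = F + \frac{1}{2} = \frac{1}{2} + F$)
$n{\left(-16,5 \right)} + p{\left(-14 \right)} = 1 + \left(\frac{1}{2} - 14\right) = 1 - \frac{27}{2} = - \frac{25}{2}$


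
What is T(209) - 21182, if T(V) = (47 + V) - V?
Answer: -21135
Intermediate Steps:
T(V) = 47
T(209) - 21182 = 47 - 21182 = -21135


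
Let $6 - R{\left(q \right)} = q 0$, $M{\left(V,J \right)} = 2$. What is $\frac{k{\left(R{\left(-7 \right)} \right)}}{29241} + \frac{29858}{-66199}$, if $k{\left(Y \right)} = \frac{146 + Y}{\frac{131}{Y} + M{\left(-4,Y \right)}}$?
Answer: $- \frac{2189293838}{4856292441} \approx -0.45082$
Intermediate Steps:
$R{\left(q \right)} = 6$ ($R{\left(q \right)} = 6 - q 0 = 6 - 0 = 6 + 0 = 6$)
$k{\left(Y \right)} = \frac{146 + Y}{2 + \frac{131}{Y}}$ ($k{\left(Y \right)} = \frac{146 + Y}{\frac{131}{Y} + 2} = \frac{146 + Y}{2 + \frac{131}{Y}}$)
$\frac{k{\left(R{\left(-7 \right)} \right)}}{29241} + \frac{29858}{-66199} = \frac{6 \frac{1}{131 + 2 \cdot 6} \left(146 + 6\right)}{29241} + \frac{29858}{-66199} = 6 \frac{1}{131 + 12} \cdot 152 \cdot \frac{1}{29241} + 29858 \left(- \frac{1}{66199}\right) = 6 \cdot \frac{1}{143} \cdot 152 \cdot \frac{1}{29241} - \frac{29858}{66199} = \frac{912}{143} \cdot \frac{1}{29241} - \frac{29858}{66199} = \frac{16}{73359} - \frac{29858}{66199} = - \frac{2189293838}{4856292441}$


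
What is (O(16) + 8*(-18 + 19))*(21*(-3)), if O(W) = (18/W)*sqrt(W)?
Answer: -1575/2 ≈ -787.50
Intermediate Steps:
O(W) = 18/sqrt(W)
(O(16) + 8*(-18 + 19))*(21*(-3)) = (18/sqrt(16) + 8*(-18 + 19))*(21*(-3)) = (18*(1/4) + 8*1)*(-63) = (9/2 + 8)*(-63) = (25/2)*(-63) = -1575/2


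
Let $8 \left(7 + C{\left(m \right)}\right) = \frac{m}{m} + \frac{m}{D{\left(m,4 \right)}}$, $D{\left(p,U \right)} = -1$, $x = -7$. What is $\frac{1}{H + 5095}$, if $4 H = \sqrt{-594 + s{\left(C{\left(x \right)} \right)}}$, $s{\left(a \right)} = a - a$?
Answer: $\frac{40760}{207672497} - \frac{6 i \sqrt{66}}{207672497} \approx 0.00019627 - 2.3472 \cdot 10^{-7} i$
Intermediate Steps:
$C{\left(m \right)} = - \frac{55}{8} - \frac{m}{8}$ ($C{\left(m \right)} = -7 + \frac{\frac{m}{m} + \frac{m}{-1}}{8} = -7 + \frac{1 + m \left(-1\right)}{8} = -7 + \frac{1 - m}{8} = -7 - \left(- \frac{1}{8} + \frac{m}{8}\right) = - \frac{55}{8} - \frac{m}{8}$)
$s{\left(a \right)} = 0$
$H = \frac{3 i \sqrt{66}}{4}$ ($H = \frac{\sqrt{-594 + 0}}{4} = \frac{\sqrt{-594}}{4} = \frac{3 i \sqrt{66}}{4} \approx 6.093 i$)
$\frac{1}{H + 5095} = \frac{1}{\frac{3 i \sqrt{66}}{4} + 5095} = \frac{1}{5095 + \frac{3 i \sqrt{66}}{4}}$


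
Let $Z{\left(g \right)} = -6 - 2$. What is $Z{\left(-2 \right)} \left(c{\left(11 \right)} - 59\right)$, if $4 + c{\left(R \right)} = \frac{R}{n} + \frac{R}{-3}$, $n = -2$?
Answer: $\frac{1732}{3} \approx 577.33$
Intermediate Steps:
$c{\left(R \right)} = -4 - \frac{5 R}{6}$ ($c{\left(R \right)} = -4 + \left(\frac{R}{-2} + \frac{R}{-3}\right) = -4 + \left(R \left(- \frac{1}{2}\right) + R \left(- \frac{1}{3}\right)\right) = -4 - \frac{5 R}{6}$)
$Z{\left(g \right)} = -8$ ($Z{\left(g \right)} = -6 - 2 = -8$)
$Z{\left(-2 \right)} \left(c{\left(11 \right)} - 59\right) = - 8 \left(\left(-4 - \frac{55}{6}\right) - 59\right) = - 8 \left(- \frac{79}{6} - 59\right) = \left(-8\right) \left(- \frac{433}{6}\right) = \frac{1732}{3}$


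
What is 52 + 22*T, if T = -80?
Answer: -1708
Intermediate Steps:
52 + 22*T = 52 + 22*(-80) = 52 - 1760 = -1708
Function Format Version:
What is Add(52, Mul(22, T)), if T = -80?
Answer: -1708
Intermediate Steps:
Add(52, Mul(22, T)) = Add(52, Mul(22, -80)) = Add(52, -1760) = -1708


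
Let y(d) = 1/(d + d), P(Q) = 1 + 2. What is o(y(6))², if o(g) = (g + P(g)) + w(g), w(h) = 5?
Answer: 9409/144 ≈ 65.340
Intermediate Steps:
P(Q) = 3
y(d) = 1/(2*d)
o(g) = 8 + g (o(g) = (g + 3) + 5 = (3 + g) + 5 = 8 + g)
o(y(6))² = (8 + (½)/6)² = (8 + (½)*(⅙))² = (8 + 1/12)² = (97/12)² = 9409/144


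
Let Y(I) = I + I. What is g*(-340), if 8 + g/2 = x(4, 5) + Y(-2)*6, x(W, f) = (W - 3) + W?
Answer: 18360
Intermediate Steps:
Y(I) = 2*I
x(W, f) = -3 + 2*W (x(W, f) = (-3 + W) + W = -3 + 2*W)
g = -54 (g = -16 + 2*((-3 + 2*4) + (2*(-2))*6) = -16 + 2*((-3 + 8) - 4*6) = -16 + 2*(5 - 24) = -16 + 2*(-19) = -16 - 38 = -54)
g*(-340) = -54*(-340) = 18360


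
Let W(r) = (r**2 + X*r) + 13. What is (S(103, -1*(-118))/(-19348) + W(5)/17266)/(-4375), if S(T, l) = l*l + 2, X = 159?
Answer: 28041179/182690466875 ≈ 0.00015349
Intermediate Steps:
S(T, l) = 2 + l**2 (S(T, l) = l**2 + 2 = 2 + l**2)
W(r) = 13 + r**2 + 159*r (W(r) = (r**2 + 159*r) + 13 = 13 + r**2 + 159*r)
(S(103, -1*(-118))/(-19348) + W(5)/17266)/(-4375) = ((2 + (-1*(-118))**2)/(-19348) + (13 + 5**2 + 159*5)/17266)/(-4375) = ((2 + 118**2)*(-1/19348) + (13 + 25 + 795)*(1/17266))*(-1/4375) = ((2 + 13924)*(-1/19348) + 833*(1/17266))*(-1/4375) = (13926*(-1/19348) + 833/17266)*(-1/4375) = (-6963/9674 + 833/17266)*(-1/4375) = -28041179/41757821*(-1/4375) = 28041179/182690466875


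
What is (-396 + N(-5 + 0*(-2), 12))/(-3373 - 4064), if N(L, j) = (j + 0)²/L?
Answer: 708/12395 ≈ 0.057120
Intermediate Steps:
N(L, j) = j²/L
(-396 + N(-5 + 0*(-2), 12))/(-3373 - 4064) = (-396 + 12²/(-5 + 0*(-2)))/(-3373 - 4064) = (-396 + 144/(-5 + 0))/(-7437) = (-396 + 144/(-5))*(-1/7437) = (-396 - ⅕*144)*(-1/7437) = (-396 - 144/5)*(-1/7437) = -2124/5*(-1/7437) = 708/12395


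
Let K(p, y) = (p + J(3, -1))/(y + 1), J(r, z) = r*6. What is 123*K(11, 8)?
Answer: 1189/3 ≈ 396.33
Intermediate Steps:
J(r, z) = 6*r
K(p, y) = (18 + p)/(1 + y) (K(p, y) = (p + 6*3)/(y + 1) = (p + 18)/(1 + y) = (18 + p)/(1 + y))
123*K(11, 8) = 123*((18 + 11)/(1 + 8)) = 123*(29/9) = 1189/3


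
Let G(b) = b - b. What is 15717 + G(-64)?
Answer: 15717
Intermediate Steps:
G(b) = 0
15717 + G(-64) = 15717 + 0 = 15717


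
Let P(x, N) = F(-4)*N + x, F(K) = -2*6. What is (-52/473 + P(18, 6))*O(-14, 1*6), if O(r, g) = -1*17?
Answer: 435098/473 ≈ 919.87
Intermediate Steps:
F(K) = -12
P(x, N) = x - 12*N (P(x, N) = -12*N + x = x - 12*N)
O(r, g) = -17
(-52/473 + P(18, 6))*O(-14, 1*6) = (-52/473 + (18 - 12*6))*(-17) = (-52*1/473 + (18 - 72))*(-17) = (-52/473 - 54)*(-17) = -25594/473*(-17) = 435098/473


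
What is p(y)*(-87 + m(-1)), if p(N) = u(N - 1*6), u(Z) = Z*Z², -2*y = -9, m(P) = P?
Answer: 297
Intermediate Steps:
y = 9/2 (y = -½*(-9) = 9/2 ≈ 4.5000)
u(Z) = Z³
p(N) = (-6 + N)³ (p(N) = (N - 1*6)³ = (N - 6)³ = (-6 + N)³)
p(y)*(-87 + m(-1)) = (-6 + 9/2)³*(-87 - 1) = (-3/2)³*(-88) = -27/8*(-88) = 297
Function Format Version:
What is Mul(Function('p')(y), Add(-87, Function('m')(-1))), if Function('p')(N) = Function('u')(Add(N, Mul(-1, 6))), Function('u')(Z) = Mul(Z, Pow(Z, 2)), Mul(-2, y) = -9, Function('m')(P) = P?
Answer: 297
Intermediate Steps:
y = Rational(9, 2) (y = Mul(Rational(-1, 2), -9) = Rational(9, 2) ≈ 4.5000)
Function('u')(Z) = Pow(Z, 3)
Function('p')(N) = Pow(Add(-6, N), 3) (Function('p')(N) = Pow(Add(N, Mul(-1, 6)), 3) = Pow(Add(N, -6), 3) = Pow(Add(-6, N), 3))
Mul(Function('p')(y), Add(-87, Function('m')(-1))) = Mul(Pow(Add(-6, Rational(9, 2)), 3), Add(-87, -1)) = Mul(Pow(Rational(-3, 2), 3), -88) = Mul(Rational(-27, 8), -88) = 297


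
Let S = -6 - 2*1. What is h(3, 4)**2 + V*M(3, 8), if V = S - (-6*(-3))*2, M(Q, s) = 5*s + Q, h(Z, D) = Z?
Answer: -1883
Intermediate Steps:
S = -8 (S = -6 - 2 = -8)
M(Q, s) = Q + 5*s
V = -44 (V = -8 - (-6*(-3))*2 = -8 - 18*2 = -8 - 1*36 = -8 - 36 = -44)
h(3, 4)**2 + V*M(3, 8) = 3**2 - 44*(3 + 5*8) = 9 - 44*(3 + 40) = 9 - 44*43 = 9 - 1892 = -1883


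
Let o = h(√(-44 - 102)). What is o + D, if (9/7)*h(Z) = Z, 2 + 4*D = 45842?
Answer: 11460 + 7*I*√146/9 ≈ 11460.0 + 9.3979*I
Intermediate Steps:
D = 11460 (D = -½ + (¼)*45842 = -½ + 22921/2 = 11460)
h(Z) = 7*Z/9
o = 7*I*√146/9 (o = 7*√(-44 - 102)/9 = 7*√(-146)/9 = 7*(I*√146)/9 = 7*I*√146/9 ≈ 9.3979*I)
o + D = 7*I*√146/9 + 11460 = 11460 + 7*I*√146/9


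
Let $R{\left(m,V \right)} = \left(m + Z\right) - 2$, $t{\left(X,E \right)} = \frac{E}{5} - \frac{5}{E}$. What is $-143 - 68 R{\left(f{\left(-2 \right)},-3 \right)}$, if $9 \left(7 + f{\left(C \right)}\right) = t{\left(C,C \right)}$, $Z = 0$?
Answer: $\frac{6797}{15} \approx 453.13$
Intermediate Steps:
$t{\left(X,E \right)} = - \frac{5}{E} + \frac{E}{5}$ ($t{\left(X,E \right)} = E \frac{1}{5} - \frac{5}{E} = \frac{E}{5} - \frac{5}{E} = - \frac{5}{E} + \frac{E}{5}$)
$f{\left(C \right)} = -7 - \frac{5}{9 C} + \frac{C}{45}$ ($f{\left(C \right)} = -7 + \frac{- \frac{5}{C} + \frac{C}{5}}{9} = -7 + \left(- \frac{5}{9 C} + \frac{C}{45}\right) = -7 - \frac{5}{9 C} + \frac{C}{45}$)
$R{\left(m,V \right)} = -2 + m$ ($R{\left(m,V \right)} = \left(m + 0\right) - 2 = m - 2 = -2 + m$)
$-143 - 68 R{\left(f{\left(-2 \right)},-3 \right)} = -143 - 68 \left(-2 - \left(\frac{317}{45} - \frac{5}{18}\right)\right) = -143 - 68 \left(-2 - \frac{203}{30}\right) = -143 - - \frac{8942}{15} = -143 + \frac{8942}{15} = \frac{6797}{15}$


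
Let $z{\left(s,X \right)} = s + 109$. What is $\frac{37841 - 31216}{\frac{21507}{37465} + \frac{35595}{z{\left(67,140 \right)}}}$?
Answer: $\frac{43684190000}{1337351907} \approx 32.665$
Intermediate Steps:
$z{\left(s,X \right)} = 109 + s$
$\frac{37841 - 31216}{\frac{21507}{37465} + \frac{35595}{z{\left(67,140 \right)}}} = \frac{37841 - 31216}{\frac{21507}{37465} + \frac{35595}{109 + 67}} = \frac{6625}{21507 \cdot \frac{1}{37465} + \frac{35595}{176}} = \frac{6625}{\frac{21507}{37465} + 35595 \cdot \frac{1}{176}} = \frac{6625}{\frac{21507}{37465} + \frac{35595}{176}} = \frac{6625}{\frac{1337351907}{6593840}} = 6625 \cdot \frac{6593840}{1337351907} = \frac{43684190000}{1337351907}$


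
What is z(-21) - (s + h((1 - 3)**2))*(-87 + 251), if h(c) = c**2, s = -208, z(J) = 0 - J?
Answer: 31509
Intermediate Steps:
z(J) = -J
z(-21) - (s + h((1 - 3)**2))*(-87 + 251) = -1*(-21) - (-208 + ((1 - 3)**2)**2)*(-87 + 251) = 21 - (-208 + ((-2)**2)**2)*164 = 21 - (-208 + 4**2)*164 = 21 - (-208 + 16)*164 = 21 - (-192)*164 = 21 - 1*(-31488) = 21 + 31488 = 31509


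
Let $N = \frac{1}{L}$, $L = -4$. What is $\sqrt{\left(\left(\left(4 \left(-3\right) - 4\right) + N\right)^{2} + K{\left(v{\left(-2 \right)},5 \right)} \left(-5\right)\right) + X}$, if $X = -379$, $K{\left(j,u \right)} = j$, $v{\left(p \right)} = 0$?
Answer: $\frac{i \sqrt{1839}}{4} \approx 10.721 i$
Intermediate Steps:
$N = - \frac{1}{4}$ ($N = \frac{1}{-4} = - \frac{1}{4} \approx -0.25$)
$\sqrt{\left(\left(\left(4 \left(-3\right) - 4\right) + N\right)^{2} + K{\left(v{\left(-2 \right)},5 \right)} \left(-5\right)\right) + X} = \sqrt{\left(\left(\left(4 \left(-3\right) - 4\right) - \frac{1}{4}\right)^{2} + 0 \left(-5\right)\right) - 379} = \sqrt{\left(\left(\left(-12 - 4\right) - \frac{1}{4}\right)^{2} + 0\right) - 379} = \sqrt{\left(\left(-16 - \frac{1}{4}\right)^{2} + 0\right) - 379} = \sqrt{\left(\left(- \frac{65}{4}\right)^{2} + 0\right) - 379} = \sqrt{\left(\frac{4225}{16} + 0\right) - 379} = \sqrt{\frac{4225}{16} - 379} = \sqrt{- \frac{1839}{16}} = \frac{i \sqrt{1839}}{4}$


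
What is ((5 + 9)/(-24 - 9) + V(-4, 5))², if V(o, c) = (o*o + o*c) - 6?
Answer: 118336/1089 ≈ 108.66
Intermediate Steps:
V(o, c) = -6 + o² + c*o (V(o, c) = (o² + c*o) - 6 = -6 + o² + c*o)
((5 + 9)/(-24 - 9) + V(-4, 5))² = ((5 + 9)/(-24 - 9) + (-6 + (-4)² + 5*(-4)))² = (14/(-33) + (-6 + 16 - 20))² = (14*(-1/33) - 10)² = (-14/33 - 10)² = (-344/33)² = 118336/1089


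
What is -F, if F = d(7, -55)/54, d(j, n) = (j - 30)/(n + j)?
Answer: -23/2592 ≈ -0.0088735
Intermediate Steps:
d(j, n) = (-30 + j)/(j + n)
F = 23/2592 (F = ((-30 + 7)/(7 - 55))/54 = (-23/(-48))/54 = (-1/48*(-23))/54 = (1/54)*(23/48) = 23/2592 ≈ 0.0088735)
-F = -1*23/2592 = -23/2592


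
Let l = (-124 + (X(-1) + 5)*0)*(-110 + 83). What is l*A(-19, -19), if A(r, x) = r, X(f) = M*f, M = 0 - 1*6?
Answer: -63612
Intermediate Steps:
M = -6 (M = 0 - 6 = -6)
X(f) = -6*f
l = 3348 (l = (-124 + (-6*(-1) + 5)*0)*(-110 + 83) = (-124 + (6 + 5)*0)*(-27) = (-124 + 11*0)*(-27) = (-124 + 0)*(-27) = -124*(-27) = 3348)
l*A(-19, -19) = 3348*(-19) = -63612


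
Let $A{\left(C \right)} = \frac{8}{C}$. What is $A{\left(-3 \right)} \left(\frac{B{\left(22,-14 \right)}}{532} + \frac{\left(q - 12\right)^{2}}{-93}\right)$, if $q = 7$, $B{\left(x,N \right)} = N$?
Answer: $\frac{4172}{5301} \approx 0.78702$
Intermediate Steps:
$A{\left(-3 \right)} \left(\frac{B{\left(22,-14 \right)}}{532} + \frac{\left(q - 12\right)^{2}}{-93}\right) = \frac{8}{-3} \left(- \frac{14}{532} + \frac{\left(7 - 12\right)^{2}}{-93}\right) = 8 \left(- \frac{1}{3}\right) \left(\left(-14\right) \frac{1}{532} + \left(-5\right)^{2} \left(- \frac{1}{93}\right)\right) = - \frac{8 \left(- \frac{1}{38} + 25 \left(- \frac{1}{93}\right)\right)}{3} = - \frac{8 \left(- \frac{1}{38} - \frac{25}{93}\right)}{3} = \left(- \frac{8}{3}\right) \left(- \frac{1043}{3534}\right) = \frac{4172}{5301}$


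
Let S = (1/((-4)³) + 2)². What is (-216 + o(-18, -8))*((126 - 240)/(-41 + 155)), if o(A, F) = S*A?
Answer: 587529/2048 ≈ 286.88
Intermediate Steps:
S = 16129/4096 (S = (1/(-64) + 2)² = (-1/64 + 2)² = (127/64)² = 16129/4096 ≈ 3.9377)
o(A, F) = 16129*A/4096
(-216 + o(-18, -8))*((126 - 240)/(-41 + 155)) = (-216 + (16129/4096)*(-18))*((126 - 240)/(-41 + 155)) = (-216 - 145161/2048)*(-114/114) = -(-33489153)/(1024*114) = -587529/2048*(-1) = 587529/2048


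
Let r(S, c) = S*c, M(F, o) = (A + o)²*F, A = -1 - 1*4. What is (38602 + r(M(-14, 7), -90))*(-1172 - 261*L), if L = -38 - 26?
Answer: 677847544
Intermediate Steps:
A = -5 (A = -1 - 4 = -5)
L = -64
M(F, o) = F*(-5 + o)² (M(F, o) = (-5 + o)²*F = F*(-5 + o)²)
(38602 + r(M(-14, 7), -90))*(-1172 - 261*L) = (38602 - 14*(-5 + 7)²*(-90))*(-1172 - 261*(-64)) = (38602 - 14*2²*(-90))*(-1172 + 16704) = (38602 - 14*4*(-90))*15532 = (38602 - 56*(-90))*15532 = (38602 + 5040)*15532 = 43642*15532 = 677847544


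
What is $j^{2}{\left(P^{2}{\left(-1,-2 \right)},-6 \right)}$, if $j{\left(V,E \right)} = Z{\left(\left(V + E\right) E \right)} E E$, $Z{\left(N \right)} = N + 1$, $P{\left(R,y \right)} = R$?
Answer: $1245456$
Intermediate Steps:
$Z{\left(N \right)} = 1 + N$
$j{\left(V,E \right)} = E^{2} \left(1 + E \left(E + V\right)\right)$ ($j{\left(V,E \right)} = \left(1 + \left(V + E\right) E\right) E E = \left(1 + \left(E + V\right) E\right) E E = \left(1 + E \left(E + V\right)\right) E E = E \left(1 + E \left(E + V\right)\right) E = E^{2} \left(1 + E \left(E + V\right)\right)$)
$j^{2}{\left(P^{2}{\left(-1,-2 \right)},-6 \right)} = \left(\left(-6\right)^{2} \left(1 - 6 \left(-6 + \left(-1\right)^{2}\right)\right)\right)^{2} = \left(36 \left(1 - 6 \left(-6 + 1\right)\right)\right)^{2} = \left(36 \left(1 - -30\right)\right)^{2} = \left(36 \left(1 + 30\right)\right)^{2} = \left(36 \cdot 31\right)^{2} = 1116^{2} = 1245456$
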